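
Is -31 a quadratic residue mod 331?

Reduce the numerator: -31 ≡ 300 (mod 331), so (-31|331) = (300|331).
Factor out 2: 300 = 2^2·75. Since 331 ≡ 3 (mod 8), (2|331) = -1, and (2|331)^2 = +1. Now have (75|331).
Both 75 ≡ 3 and 331 ≡ 3 (mod 4), so reciprocity gives (75|331) = -(331|75). Reduce: 331 ≡ 31 (mod 75). Now have -(31|75).
Both 31 ≡ 3 and 75 ≡ 3 (mod 4), so reciprocity gives (31|75) = -(75|31). Reduce: 75 ≡ 13 (mod 31). Now have (13|31).
13 ≡ 1 (mod 4), so quadratic reciprocity gives (13|31) = (31|13). Reduce: 31 ≡ 5 (mod 13). Now have (5|13).
5 ≡ 1 (mod 4), so quadratic reciprocity gives (5|13) = (13|5). Reduce: 13 ≡ 3 (mod 5). Now have (3|5).
5 ≡ 1 (mod 4), so quadratic reciprocity gives (3|5) = (5|3). Reduce: 5 ≡ 2 (mod 3). Now have (2|3).
Factor out 2: 2 = 2. Since 3 ≡ 3 (mod 8), (2|3) = -1. Now have -(1|3).
(1|3) = 1. Collecting the sign factors: -1.
The Legendre symbol is -1, so x^2 ≡ -31 (mod 331) has no solution.

no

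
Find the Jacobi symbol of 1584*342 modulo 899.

1

By multiplicativity, (1584·342|899) = (1584|899)·(342|899).
First factor (1584|899):
Reduce the numerator: 1584 ≡ 685 (mod 899), so (1584|899) = (685|899).
685 ≡ 1 (mod 4), so quadratic reciprocity gives (685|899) = (899|685). Reduce: 899 ≡ 214 (mod 685). Now have (214|685).
Factor out 2: 214 = 2·107. Since 685 ≡ 5 (mod 8), (2|685) = -1. Now have -(107|685).
685 ≡ 1 (mod 4), so quadratic reciprocity gives (107|685) = (685|107). Reduce: 685 ≡ 43 (mod 107). Now have -(43|107).
Both 43 ≡ 3 and 107 ≡ 3 (mod 4), so reciprocity gives (43|107) = -(107|43). Reduce: 107 ≡ 21 (mod 43). Now have (21|43).
21 ≡ 1 (mod 4), so quadratic reciprocity gives (21|43) = (43|21). Reduce: 43 ≡ 1 (mod 21). Now have (1|21).
(1|21) = 1. Collecting the sign factors: 1.
Second factor (342|899):
Factor out 2: 342 = 2·171. Since 899 ≡ 3 (mod 8), (2|899) = -1. Now have -(171|899).
Both 171 ≡ 3 and 899 ≡ 3 (mod 4), so reciprocity gives (171|899) = -(899|171). Reduce: 899 ≡ 44 (mod 171). Now have (44|171).
Factor out 2: 44 = 2^2·11. Since 171 ≡ 3 (mod 8), (2|171) = -1, and (2|171)^2 = +1. Now have (11|171).
Both 11 ≡ 3 and 171 ≡ 3 (mod 4), so reciprocity gives (11|171) = -(171|11). Reduce: 171 ≡ 6 (mod 11). Now have -(6|11).
Factor out 2: 6 = 2·3. Since 11 ≡ 3 (mod 8), (2|11) = -1. Now have (3|11).
Both 3 ≡ 3 and 11 ≡ 3 (mod 4), so reciprocity gives (3|11) = -(11|3). Reduce: 11 ≡ 2 (mod 3). Now have -(2|3).
Factor out 2: 2 = 2. Since 3 ≡ 3 (mod 8), (2|3) = -1. Now have (1|3).
(1|3) = 1. Collecting the sign factors: 1.
Product: (1)·(1) = 1.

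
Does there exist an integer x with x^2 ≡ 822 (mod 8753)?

(822/8753)
  = (411/8753)    [8753 ≡ 1 mod 8 ⇒ (2/8753) = +1]
  = (8753/411)    [QR: 8753 ≡ 1 mod 4, sign kept]
  = (122/411)    [8753 ≡ 122 mod 411]
  = -(61/411)    [411 ≡ 3 mod 8 ⇒ (2/411) = -1]
  = -(411/61)    [QR: 61 ≡ 1 mod 4, sign kept]
  = -(45/61)    [411 ≡ 45 mod 61]
  = -(61/45)    [QR: 45 ≡ 1 mod 4, sign kept]
  = -(16/45)    [61 ≡ 16 mod 45]
  = -(1/45)    [45 ≡ 5 mod 8 ⇒ (2/45)^4 = +1]
  = -1    [(1/45) = 1]
The Legendre symbol is -1, so x^2 ≡ 822 (mod 8753) has no solution.

no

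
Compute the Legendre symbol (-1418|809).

Reduce the numerator: -1418 ≡ 200 (mod 809), so (-1418|809) = (200|809).
Factor out 2: 200 = 2^3·25. Since 809 ≡ 1 (mod 8), (2|809) = +1, and (2|809)^3 = +1. Now have (25|809).
25 ≡ 1 (mod 4), so quadratic reciprocity gives (25|809) = (809|25). Reduce: 809 ≡ 9 (mod 25). Now have (9|25).
9 ≡ 1 (mod 4), so quadratic reciprocity gives (9|25) = (25|9). Reduce: 25 ≡ 7 (mod 9). Now have (7|9).
9 ≡ 1 (mod 4), so quadratic reciprocity gives (7|9) = (9|7). Reduce: 9 ≡ 2 (mod 7). Now have (2|7).
Factor out 2: 2 = 2. Since 7 ≡ 7 (mod 8), (2|7) = +1. Now have (1|7).
(1|7) = 1. Collecting the sign factors: 1.

1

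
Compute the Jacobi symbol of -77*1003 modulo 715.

0

By multiplicativity, (-77·1003/715) = (-77/715)·(1003/715).
First factor (-77/715):
(-77/715)
  = -(77/715)    [715 ≡ 3 mod 4 ⇒ (-1/715) = -1]
  = -(715/77)    [QR: 77 ≡ 1 mod 4, sign kept]
  = -(22/77)    [715 ≡ 22 mod 77]
  = (11/77)    [77 ≡ 5 mod 8 ⇒ (2/77) = -1]
  = (77/11)    [QR: 77 ≡ 1 mod 4, sign kept]
  = (0/11)    [77 ≡ 0 mod 11]
  = 0    [numerator 0, gcd > 1]
Second factor (1003/715):
(1003/715)
  = (288/715)    [1003 ≡ 288 mod 715]
  = -(9/715)    [715 ≡ 3 mod 8 ⇒ (2/715)^5 = -1]
  = -(715/9)    [QR: 9 ≡ 1 mod 4, sign kept]
  = -(4/9)    [715 ≡ 4 mod 9]
  = -(1/9)    [9 ≡ 1 mod 8 ⇒ (2/9)^2 = +1]
  = -1    [(1/9) = 1]
Product: (0)·(-1) = 0.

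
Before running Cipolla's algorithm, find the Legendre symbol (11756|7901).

(11756|7901)
  = (3855|7901)    [11756 ≡ 3855 mod 7901]
  = (7901|3855)    [QR: 7901 ≡ 1 mod 4, sign kept]
  = (191|3855)    [7901 ≡ 191 mod 3855]
  = -(3855|191)    [QR: both ≡ 3 mod 4, sign flips]
  = -(35|191)    [3855 ≡ 35 mod 191]
  = (191|35)    [QR: both ≡ 3 mod 4, sign flips]
  = (16|35)    [191 ≡ 16 mod 35]
  = (1|35)    [35 ≡ 3 mod 8 ⇒ (2|35)^4 = +1]
  = 1    [(1|35) = 1]

1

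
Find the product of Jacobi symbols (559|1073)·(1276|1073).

0

By multiplicativity, (559·1276|1073) = (559|1073)·(1276|1073).
First factor (559|1073):
1073 ≡ 1 (mod 4), so quadratic reciprocity gives (559|1073) = (1073|559). Reduce: 1073 ≡ 514 (mod 559). Now have (514|559).
Factor out 2: 514 = 2·257. Since 559 ≡ 7 (mod 8), (2|559) = +1. Now have (257|559).
257 ≡ 1 (mod 4), so quadratic reciprocity gives (257|559) = (559|257). Reduce: 559 ≡ 45 (mod 257). Now have (45|257).
45 ≡ 1 (mod 4), so quadratic reciprocity gives (45|257) = (257|45). Reduce: 257 ≡ 32 (mod 45). Now have (32|45).
Factor out 2: 32 = 2^5. Since 45 ≡ 5 (mod 8), (2|45) = -1, and (2|45)^5 = -1. Now have -(1|45).
(1|45) = 1. Collecting the sign factors: -1.
Second factor (1276|1073):
Reduce the numerator: 1276 ≡ 203 (mod 1073), so (1276|1073) = (203|1073).
1073 ≡ 1 (mod 4), so quadratic reciprocity gives (203|1073) = (1073|203). Reduce: 1073 ≡ 58 (mod 203). Now have (58|203).
Factor out 2: 58 = 2·29. Since 203 ≡ 3 (mod 8), (2|203) = -1. Now have -(29|203).
29 ≡ 1 (mod 4), so quadratic reciprocity gives (29|203) = (203|29). Reduce: 203 ≡ 0 (mod 29). Now have -(0|29).
The numerator is now 0 with denominator 29 > 1: the symbol is 0.
Product: (-1)·(0) = 0.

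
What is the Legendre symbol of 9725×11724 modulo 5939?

-1

By multiplicativity, (9725·11724/5939) = (9725/5939)·(11724/5939).
First factor (9725/5939):
(9725/5939)
  = (3786/5939)    [9725 ≡ 3786 mod 5939]
  = -(1893/5939)    [5939 ≡ 3 mod 8 ⇒ (2/5939) = -1]
  = -(5939/1893)    [QR: 1893 ≡ 1 mod 4, sign kept]
  = -(260/1893)    [5939 ≡ 260 mod 1893]
  = -(65/1893)    [1893 ≡ 5 mod 8 ⇒ (2/1893)^2 = +1]
  = -(1893/65)    [QR: 65 ≡ 1 mod 4, sign kept]
  = -(8/65)    [1893 ≡ 8 mod 65]
  = -(1/65)    [65 ≡ 1 mod 8 ⇒ (2/65)^3 = +1]
  = -1    [(1/65) = 1]
Second factor (11724/5939):
(11724/5939)
  = (5785/5939)    [11724 ≡ 5785 mod 5939]
  = (5939/5785)    [QR: 5785 ≡ 1 mod 4, sign kept]
  = (154/5785)    [5939 ≡ 154 mod 5785]
  = (77/5785)    [5785 ≡ 1 mod 8 ⇒ (2/5785) = +1]
  = (5785/77)    [QR: 77 ≡ 1 mod 4, sign kept]
  = (10/77)    [5785 ≡ 10 mod 77]
  = -(5/77)    [77 ≡ 5 mod 8 ⇒ (2/77) = -1]
  = -(77/5)    [QR: 5 ≡ 1 mod 4, sign kept]
  = -(2/5)    [77 ≡ 2 mod 5]
  = (1/5)    [5 ≡ 5 mod 8 ⇒ (2/5) = -1]
  = 1    [(1/5) = 1]
Product: (-1)·(1) = -1.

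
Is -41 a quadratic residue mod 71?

yes

Pull out -1: (-41|71) = (-1|71)·(41|71). Since 71 ≡ 3 (mod 4), (-1|71) = -1. Now have -(41|71).
41 ≡ 1 (mod 4), so quadratic reciprocity gives (41|71) = (71|41). Reduce: 71 ≡ 30 (mod 41). Now have -(30|41).
Factor out 2: 30 = 2·15. Since 41 ≡ 1 (mod 8), (2|41) = +1. Now have -(15|41).
41 ≡ 1 (mod 4), so quadratic reciprocity gives (15|41) = (41|15). Reduce: 41 ≡ 11 (mod 15). Now have -(11|15).
Both 11 ≡ 3 and 15 ≡ 3 (mod 4), so reciprocity gives (11|15) = -(15|11). Reduce: 15 ≡ 4 (mod 11). Now have (4|11).
Factor out 2: 4 = 2^2. Since 11 ≡ 3 (mod 8), (2|11) = -1, and (2|11)^2 = +1. Now have (1|11).
(1|11) = 1. Collecting the sign factors: 1.
(-41|71) = 1, and 71 is prime, so -41 is a quadratic residue mod 71.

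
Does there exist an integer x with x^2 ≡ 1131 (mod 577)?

yes

(1131/577)
  = (554/577)    [1131 ≡ 554 mod 577]
  = (277/577)    [577 ≡ 1 mod 8 ⇒ (2/577) = +1]
  = (577/277)    [QR: 277 ≡ 1 mod 4, sign kept]
  = (23/277)    [577 ≡ 23 mod 277]
  = (277/23)    [QR: 277 ≡ 1 mod 4, sign kept]
  = (1/23)    [277 ≡ 1 mod 23]
  = 1    [(1/23) = 1]
The Legendre symbol is 1, so x^2 ≡ 1131 (mod 577) has solution.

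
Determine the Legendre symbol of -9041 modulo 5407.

(-9041/5407)
  = (1773/5407)    [-9041 ≡ 1773 mod 5407]
  = (5407/1773)    [QR: 1773 ≡ 1 mod 4, sign kept]
  = (88/1773)    [5407 ≡ 88 mod 1773]
  = -(11/1773)    [1773 ≡ 5 mod 8 ⇒ (2/1773)^3 = -1]
  = -(1773/11)    [QR: 1773 ≡ 1 mod 4, sign kept]
  = -(2/11)    [1773 ≡ 2 mod 11]
  = (1/11)    [11 ≡ 3 mod 8 ⇒ (2/11) = -1]
  = 1    [(1/11) = 1]

1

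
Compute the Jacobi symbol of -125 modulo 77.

-1

Reduce the numerator: -125 ≡ 29 (mod 77), so (-125/77) = (29/77).
29 ≡ 1 (mod 4), so quadratic reciprocity gives (29/77) = (77/29). Reduce: 77 ≡ 19 (mod 29). Now have (19/29).
29 ≡ 1 (mod 4), so quadratic reciprocity gives (19/29) = (29/19). Reduce: 29 ≡ 10 (mod 19). Now have (10/19).
Factor out 2: 10 = 2·5. Since 19 ≡ 3 (mod 8), (2/19) = -1. Now have -(5/19).
5 ≡ 1 (mod 4), so quadratic reciprocity gives (5/19) = (19/5). Reduce: 19 ≡ 4 (mod 5). Now have -(4/5).
Factor out 2: 4 = 2^2. Since 5 ≡ 5 (mod 8), (2/5) = -1, and (2/5)^2 = +1. Now have -(1/5).
(1/5) = 1. Collecting the sign factors: -1.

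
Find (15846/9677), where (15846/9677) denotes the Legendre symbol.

1

(15846/9677)
  = (6169/9677)    [15846 ≡ 6169 mod 9677]
  = (9677/6169)    [QR: 6169 ≡ 1 mod 4, sign kept]
  = (3508/6169)    [9677 ≡ 3508 mod 6169]
  = (877/6169)    [6169 ≡ 1 mod 8 ⇒ (2/6169)^2 = +1]
  = (6169/877)    [QR: 877 ≡ 1 mod 4, sign kept]
  = (30/877)    [6169 ≡ 30 mod 877]
  = -(15/877)    [877 ≡ 5 mod 8 ⇒ (2/877) = -1]
  = -(877/15)    [QR: 877 ≡ 1 mod 4, sign kept]
  = -(7/15)    [877 ≡ 7 mod 15]
  = (15/7)    [QR: both ≡ 3 mod 4, sign flips]
  = (1/7)    [15 ≡ 1 mod 7]
  = 1    [(1/7) = 1]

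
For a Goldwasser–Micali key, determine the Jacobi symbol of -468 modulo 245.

-1

(-468 / 245)
  = (22 / 245)    [-468 ≡ 22 mod 245]
  = -(11 / 245)    [245 ≡ 5 mod 8 ⇒ (2 / 245) = -1]
  = -(245 / 11)    [QR: 245 ≡ 1 mod 4, sign kept]
  = -(3 / 11)    [245 ≡ 3 mod 11]
  = (11 / 3)    [QR: both ≡ 3 mod 4, sign flips]
  = (2 / 3)    [11 ≡ 2 mod 3]
  = -(1 / 3)    [3 ≡ 3 mod 8 ⇒ (2 / 3) = -1]
  = -1    [(1 / 3) = 1]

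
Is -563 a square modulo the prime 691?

no

Reduce the numerator: -563 ≡ 128 (mod 691), so (-563/691) = (128/691).
Factor out 2: 128 = 2^7. Since 691 ≡ 3 (mod 8), (2/691) = -1, and (2/691)^7 = -1. Now have -(1/691).
(1/691) = 1. Collecting the sign factors: -1.
(-563/691) = -1, and 691 is prime, so -563 is not a quadratic residue mod 691.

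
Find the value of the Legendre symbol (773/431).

Reduce the numerator: 773 ≡ 342 (mod 431), so (773/431) = (342/431).
Factor out 2: 342 = 2·171. Since 431 ≡ 7 (mod 8), (2/431) = +1. Now have (171/431).
Both 171 ≡ 3 and 431 ≡ 3 (mod 4), so reciprocity gives (171/431) = -(431/171). Reduce: 431 ≡ 89 (mod 171). Now have -(89/171).
89 ≡ 1 (mod 4), so quadratic reciprocity gives (89/171) = (171/89). Reduce: 171 ≡ 82 (mod 89). Now have -(82/89).
Factor out 2: 82 = 2·41. Since 89 ≡ 1 (mod 8), (2/89) = +1. Now have -(41/89).
41 ≡ 1 (mod 4), so quadratic reciprocity gives (41/89) = (89/41). Reduce: 89 ≡ 7 (mod 41). Now have -(7/41).
41 ≡ 1 (mod 4), so quadratic reciprocity gives (7/41) = (41/7). Reduce: 41 ≡ 6 (mod 7). Now have -(6/7).
Factor out 2: 6 = 2·3. Since 7 ≡ 7 (mod 8), (2/7) = +1. Now have -(3/7).
Both 3 ≡ 3 and 7 ≡ 3 (mod 4), so reciprocity gives (3/7) = -(7/3). Reduce: 7 ≡ 1 (mod 3). Now have (1/3).
(1/3) = 1. Collecting the sign factors: 1.

1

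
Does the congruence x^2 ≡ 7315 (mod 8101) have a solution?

8101 ≡ 1 (mod 4), so quadratic reciprocity gives (7315/8101) = (8101/7315). Reduce: 8101 ≡ 786 (mod 7315). Now have (786/7315).
Factor out 2: 786 = 2·393. Since 7315 ≡ 3 (mod 8), (2/7315) = -1. Now have -(393/7315).
393 ≡ 1 (mod 4), so quadratic reciprocity gives (393/7315) = (7315/393). Reduce: 7315 ≡ 241 (mod 393). Now have -(241/393).
241 ≡ 1 (mod 4), so quadratic reciprocity gives (241/393) = (393/241). Reduce: 393 ≡ 152 (mod 241). Now have -(152/241).
Factor out 2: 152 = 2^3·19. Since 241 ≡ 1 (mod 8), (2/241) = +1, and (2/241)^3 = +1. Now have -(19/241).
241 ≡ 1 (mod 4), so quadratic reciprocity gives (19/241) = (241/19). Reduce: 241 ≡ 13 (mod 19). Now have -(13/19).
13 ≡ 1 (mod 4), so quadratic reciprocity gives (13/19) = (19/13). Reduce: 19 ≡ 6 (mod 13). Now have -(6/13).
Factor out 2: 6 = 2·3. Since 13 ≡ 5 (mod 8), (2/13) = -1. Now have (3/13).
13 ≡ 1 (mod 4), so quadratic reciprocity gives (3/13) = (13/3). Reduce: 13 ≡ 1 (mod 3). Now have (1/3).
(1/3) = 1. Collecting the sign factors: 1.
(7315/8101) = 1, and 8101 is prime, so 7315 is a quadratic residue mod 8101.

yes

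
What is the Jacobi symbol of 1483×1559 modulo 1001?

-1

By multiplicativity, (1483·1559 / 1001) = (1483 / 1001)·(1559 / 1001).
First factor (1483 / 1001):
(1483 / 1001)
  = (482 / 1001)    [1483 ≡ 482 mod 1001]
  = (241 / 1001)    [1001 ≡ 1 mod 8 ⇒ (2 / 1001) = +1]
  = (1001 / 241)    [QR: 241 ≡ 1 mod 4, sign kept]
  = (37 / 241)    [1001 ≡ 37 mod 241]
  = (241 / 37)    [QR: 37 ≡ 1 mod 4, sign kept]
  = (19 / 37)    [241 ≡ 19 mod 37]
  = (37 / 19)    [QR: 37 ≡ 1 mod 4, sign kept]
  = (18 / 19)    [37 ≡ 18 mod 19]
  = -(9 / 19)    [19 ≡ 3 mod 8 ⇒ (2 / 19) = -1]
  = -(19 / 9)    [QR: 9 ≡ 1 mod 4, sign kept]
  = -(1 / 9)    [19 ≡ 1 mod 9]
  = -1    [(1 / 9) = 1]
Second factor (1559 / 1001):
(1559 / 1001)
  = (558 / 1001)    [1559 ≡ 558 mod 1001]
  = (279 / 1001)    [1001 ≡ 1 mod 8 ⇒ (2 / 1001) = +1]
  = (1001 / 279)    [QR: 1001 ≡ 1 mod 4, sign kept]
  = (164 / 279)    [1001 ≡ 164 mod 279]
  = (41 / 279)    [279 ≡ 7 mod 8 ⇒ (2 / 279)^2 = +1]
  = (279 / 41)    [QR: 41 ≡ 1 mod 4, sign kept]
  = (33 / 41)    [279 ≡ 33 mod 41]
  = (41 / 33)    [QR: 33 ≡ 1 mod 4, sign kept]
  = (8 / 33)    [41 ≡ 8 mod 33]
  = (1 / 33)    [33 ≡ 1 mod 8 ⇒ (2 / 33)^3 = +1]
  = 1    [(1 / 33) = 1]
Product: (-1)·(1) = -1.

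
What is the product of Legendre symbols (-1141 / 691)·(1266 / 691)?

-1

By multiplicativity, (-1141·1266 / 691) = (-1141 / 691)·(1266 / 691).
First factor (-1141 / 691):
(-1141 / 691)
  = (241 / 691)    [-1141 ≡ 241 mod 691]
  = (691 / 241)    [QR: 241 ≡ 1 mod 4, sign kept]
  = (209 / 241)    [691 ≡ 209 mod 241]
  = (241 / 209)    [QR: 209 ≡ 1 mod 4, sign kept]
  = (32 / 209)    [241 ≡ 32 mod 209]
  = (1 / 209)    [209 ≡ 1 mod 8 ⇒ (2 / 209)^5 = +1]
  = 1    [(1 / 209) = 1]
Second factor (1266 / 691):
(1266 / 691)
  = (575 / 691)    [1266 ≡ 575 mod 691]
  = -(691 / 575)    [QR: both ≡ 3 mod 4, sign flips]
  = -(116 / 575)    [691 ≡ 116 mod 575]
  = -(29 / 575)    [575 ≡ 7 mod 8 ⇒ (2 / 575)^2 = +1]
  = -(575 / 29)    [QR: 29 ≡ 1 mod 4, sign kept]
  = -(24 / 29)    [575 ≡ 24 mod 29]
  = (3 / 29)    [29 ≡ 5 mod 8 ⇒ (2 / 29)^3 = -1]
  = (29 / 3)    [QR: 29 ≡ 1 mod 4, sign kept]
  = (2 / 3)    [29 ≡ 2 mod 3]
  = -(1 / 3)    [3 ≡ 3 mod 8 ⇒ (2 / 3) = -1]
  = -1    [(1 / 3) = 1]
Product: (1)·(-1) = -1.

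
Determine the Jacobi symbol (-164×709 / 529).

By multiplicativity, (-164·709 / 529) = (-164 / 529)·(709 / 529).
First factor (-164 / 529):
Pull out -1: (-164 / 529) = (-1 / 529)·(164 / 529). Since 529 ≡ 1 (mod 4), (-1 / 529) = +1. Now have (164 / 529).
Factor out 2: 164 = 2^2·41. Since 529 ≡ 1 (mod 8), (2 / 529) = +1, and (2 / 529)^2 = +1. Now have (41 / 529).
41 ≡ 1 (mod 4), so quadratic reciprocity gives (41 / 529) = (529 / 41). Reduce: 529 ≡ 37 (mod 41). Now have (37 / 41).
37 ≡ 1 (mod 4), so quadratic reciprocity gives (37 / 41) = (41 / 37). Reduce: 41 ≡ 4 (mod 37). Now have (4 / 37).
Factor out 2: 4 = 2^2. Since 37 ≡ 5 (mod 8), (2 / 37) = -1, and (2 / 37)^2 = +1. Now have (1 / 37).
(1 / 37) = 1. Collecting the sign factors: 1.
Second factor (709 / 529):
Reduce the numerator: 709 ≡ 180 (mod 529), so (709 / 529) = (180 / 529).
Factor out 2: 180 = 2^2·45. Since 529 ≡ 1 (mod 8), (2 / 529) = +1, and (2 / 529)^2 = +1. Now have (45 / 529).
45 ≡ 1 (mod 4), so quadratic reciprocity gives (45 / 529) = (529 / 45). Reduce: 529 ≡ 34 (mod 45). Now have (34 / 45).
Factor out 2: 34 = 2·17. Since 45 ≡ 5 (mod 8), (2 / 45) = -1. Now have -(17 / 45).
17 ≡ 1 (mod 4), so quadratic reciprocity gives (17 / 45) = (45 / 17). Reduce: 45 ≡ 11 (mod 17). Now have -(11 / 17).
17 ≡ 1 (mod 4), so quadratic reciprocity gives (11 / 17) = (17 / 11). Reduce: 17 ≡ 6 (mod 11). Now have -(6 / 11).
Factor out 2: 6 = 2·3. Since 11 ≡ 3 (mod 8), (2 / 11) = -1. Now have (3 / 11).
Both 3 ≡ 3 and 11 ≡ 3 (mod 4), so reciprocity gives (3 / 11) = -(11 / 3). Reduce: 11 ≡ 2 (mod 3). Now have -(2 / 3).
Factor out 2: 2 = 2. Since 3 ≡ 3 (mod 8), (2 / 3) = -1. Now have (1 / 3).
(1 / 3) = 1. Collecting the sign factors: 1.
Product: (1)·(1) = 1.

1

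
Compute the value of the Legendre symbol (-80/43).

(-80/43)
  = (6/43)    [-80 ≡ 6 mod 43]
  = -(3/43)    [43 ≡ 3 mod 8 ⇒ (2/43) = -1]
  = (43/3)    [QR: both ≡ 3 mod 4, sign flips]
  = (1/3)    [43 ≡ 1 mod 3]
  = 1    [(1/3) = 1]

1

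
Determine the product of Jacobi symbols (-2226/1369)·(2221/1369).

By multiplicativity, (-2226·2221/1369) = (-2226/1369)·(2221/1369).
First factor (-2226/1369):
Reduce the numerator: -2226 ≡ 512 (mod 1369), so (-2226/1369) = (512/1369).
Factor out 2: 512 = 2^9. Since 1369 ≡ 1 (mod 8), (2/1369) = +1, and (2/1369)^9 = +1. Now have (1/1369).
(1/1369) = 1. Collecting the sign factors: 1.
Second factor (2221/1369):
Reduce the numerator: 2221 ≡ 852 (mod 1369), so (2221/1369) = (852/1369).
Factor out 2: 852 = 2^2·213. Since 1369 ≡ 1 (mod 8), (2/1369) = +1, and (2/1369)^2 = +1. Now have (213/1369).
213 ≡ 1 (mod 4), so quadratic reciprocity gives (213/1369) = (1369/213). Reduce: 1369 ≡ 91 (mod 213). Now have (91/213).
213 ≡ 1 (mod 4), so quadratic reciprocity gives (91/213) = (213/91). Reduce: 213 ≡ 31 (mod 91). Now have (31/91).
Both 31 ≡ 3 and 91 ≡ 3 (mod 4), so reciprocity gives (31/91) = -(91/31). Reduce: 91 ≡ 29 (mod 31). Now have -(29/31).
29 ≡ 1 (mod 4), so quadratic reciprocity gives (29/31) = (31/29). Reduce: 31 ≡ 2 (mod 29). Now have -(2/29).
Factor out 2: 2 = 2. Since 29 ≡ 5 (mod 8), (2/29) = -1. Now have (1/29).
(1/29) = 1. Collecting the sign factors: 1.
Product: (1)·(1) = 1.

1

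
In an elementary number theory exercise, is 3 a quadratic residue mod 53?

no

(3|53)
  = (53|3)    [QR: 53 ≡ 1 mod 4, sign kept]
  = (2|3)    [53 ≡ 2 mod 3]
  = -(1|3)    [3 ≡ 3 mod 8 ⇒ (2|3) = -1]
  = -1    [(1|3) = 1]
(3|53) = -1, and 53 is prime, so 3 is not a quadratic residue mod 53.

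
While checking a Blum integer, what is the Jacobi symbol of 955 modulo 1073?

(955/1073)
  = (1073/955)    [QR: 1073 ≡ 1 mod 4, sign kept]
  = (118/955)    [1073 ≡ 118 mod 955]
  = -(59/955)    [955 ≡ 3 mod 8 ⇒ (2/955) = -1]
  = (955/59)    [QR: both ≡ 3 mod 4, sign flips]
  = (11/59)    [955 ≡ 11 mod 59]
  = -(59/11)    [QR: both ≡ 3 mod 4, sign flips]
  = -(4/11)    [59 ≡ 4 mod 11]
  = -(1/11)    [11 ≡ 3 mod 8 ⇒ (2/11)^2 = +1]
  = -1    [(1/11) = 1]

-1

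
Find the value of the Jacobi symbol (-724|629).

-1

Reduce the numerator: -724 ≡ 534 (mod 629), so (-724|629) = (534|629).
Factor out 2: 534 = 2·267. Since 629 ≡ 5 (mod 8), (2|629) = -1. Now have -(267|629).
629 ≡ 1 (mod 4), so quadratic reciprocity gives (267|629) = (629|267). Reduce: 629 ≡ 95 (mod 267). Now have -(95|267).
Both 95 ≡ 3 and 267 ≡ 3 (mod 4), so reciprocity gives (95|267) = -(267|95). Reduce: 267 ≡ 77 (mod 95). Now have (77|95).
77 ≡ 1 (mod 4), so quadratic reciprocity gives (77|95) = (95|77). Reduce: 95 ≡ 18 (mod 77). Now have (18|77).
Factor out 2: 18 = 2·9. Since 77 ≡ 5 (mod 8), (2|77) = -1. Now have -(9|77).
9 ≡ 1 (mod 4), so quadratic reciprocity gives (9|77) = (77|9). Reduce: 77 ≡ 5 (mod 9). Now have -(5|9).
5 ≡ 1 (mod 4), so quadratic reciprocity gives (5|9) = (9|5). Reduce: 9 ≡ 4 (mod 5). Now have -(4|5).
Factor out 2: 4 = 2^2. Since 5 ≡ 5 (mod 8), (2|5) = -1, and (2|5)^2 = +1. Now have -(1|5).
(1|5) = 1. Collecting the sign factors: -1.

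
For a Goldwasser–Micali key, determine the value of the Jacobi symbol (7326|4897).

1

(7326|4897)
  = (2429|4897)    [7326 ≡ 2429 mod 4897]
  = (4897|2429)    [QR: 2429 ≡ 1 mod 4, sign kept]
  = (39|2429)    [4897 ≡ 39 mod 2429]
  = (2429|39)    [QR: 2429 ≡ 1 mod 4, sign kept]
  = (11|39)    [2429 ≡ 11 mod 39]
  = -(39|11)    [QR: both ≡ 3 mod 4, sign flips]
  = -(6|11)    [39 ≡ 6 mod 11]
  = (3|11)    [11 ≡ 3 mod 8 ⇒ (2|11) = -1]
  = -(11|3)    [QR: both ≡ 3 mod 4, sign flips]
  = -(2|3)    [11 ≡ 2 mod 3]
  = (1|3)    [3 ≡ 3 mod 8 ⇒ (2|3) = -1]
  = 1    [(1|3) = 1]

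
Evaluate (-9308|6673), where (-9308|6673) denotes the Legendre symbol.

-1

(-9308|6673)
  = (4038|6673)    [-9308 ≡ 4038 mod 6673]
  = (2019|6673)    [6673 ≡ 1 mod 8 ⇒ (2|6673) = +1]
  = (6673|2019)    [QR: 6673 ≡ 1 mod 4, sign kept]
  = (616|2019)    [6673 ≡ 616 mod 2019]
  = -(77|2019)    [2019 ≡ 3 mod 8 ⇒ (2|2019)^3 = -1]
  = -(2019|77)    [QR: 77 ≡ 1 mod 4, sign kept]
  = -(17|77)    [2019 ≡ 17 mod 77]
  = -(77|17)    [QR: 17 ≡ 1 mod 4, sign kept]
  = -(9|17)    [77 ≡ 9 mod 17]
  = -(17|9)    [QR: 9 ≡ 1 mod 4, sign kept]
  = -(8|9)    [17 ≡ 8 mod 9]
  = -(1|9)    [9 ≡ 1 mod 8 ⇒ (2|9)^3 = +1]
  = -1    [(1|9) = 1]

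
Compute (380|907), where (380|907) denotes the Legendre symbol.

-1

Factor out 2: 380 = 2^2·95. Since 907 ≡ 3 (mod 8), (2|907) = -1, and (2|907)^2 = +1. Now have (95|907).
Both 95 ≡ 3 and 907 ≡ 3 (mod 4), so reciprocity gives (95|907) = -(907|95). Reduce: 907 ≡ 52 (mod 95). Now have -(52|95).
Factor out 2: 52 = 2^2·13. Since 95 ≡ 7 (mod 8), (2|95) = +1, and (2|95)^2 = +1. Now have -(13|95).
13 ≡ 1 (mod 4), so quadratic reciprocity gives (13|95) = (95|13). Reduce: 95 ≡ 4 (mod 13). Now have -(4|13).
Factor out 2: 4 = 2^2. Since 13 ≡ 5 (mod 8), (2|13) = -1, and (2|13)^2 = +1. Now have -(1|13).
(1|13) = 1. Collecting the sign factors: -1.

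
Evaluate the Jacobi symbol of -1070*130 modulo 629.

1

By multiplicativity, (-1070·130|629) = (-1070|629)·(130|629).
First factor (-1070|629):
(-1070|629)
  = (188|629)    [-1070 ≡ 188 mod 629]
  = (47|629)    [629 ≡ 5 mod 8 ⇒ (2|629)^2 = +1]
  = (629|47)    [QR: 629 ≡ 1 mod 4, sign kept]
  = (18|47)    [629 ≡ 18 mod 47]
  = (9|47)    [47 ≡ 7 mod 8 ⇒ (2|47) = +1]
  = (47|9)    [QR: 9 ≡ 1 mod 4, sign kept]
  = (2|9)    [47 ≡ 2 mod 9]
  = (1|9)    [9 ≡ 1 mod 8 ⇒ (2|9) = +1]
  = 1    [(1|9) = 1]
Second factor (130|629):
(130|629)
  = -(65|629)    [629 ≡ 5 mod 8 ⇒ (2|629) = -1]
  = -(629|65)    [QR: 65 ≡ 1 mod 4, sign kept]
  = -(44|65)    [629 ≡ 44 mod 65]
  = -(11|65)    [65 ≡ 1 mod 8 ⇒ (2|65)^2 = +1]
  = -(65|11)    [QR: 65 ≡ 1 mod 4, sign kept]
  = -(10|11)    [65 ≡ 10 mod 11]
  = (5|11)    [11 ≡ 3 mod 8 ⇒ (2|11) = -1]
  = (11|5)    [QR: 5 ≡ 1 mod 4, sign kept]
  = (1|5)    [11 ≡ 1 mod 5]
  = 1    [(1|5) = 1]
Product: (1)·(1) = 1.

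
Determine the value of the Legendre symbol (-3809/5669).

1

(-3809/5669)
  = (1860/5669)    [-3809 ≡ 1860 mod 5669]
  = (465/5669)    [5669 ≡ 5 mod 8 ⇒ (2/5669)^2 = +1]
  = (5669/465)    [QR: 465 ≡ 1 mod 4, sign kept]
  = (89/465)    [5669 ≡ 89 mod 465]
  = (465/89)    [QR: 89 ≡ 1 mod 4, sign kept]
  = (20/89)    [465 ≡ 20 mod 89]
  = (5/89)    [89 ≡ 1 mod 8 ⇒ (2/89)^2 = +1]
  = (89/5)    [QR: 5 ≡ 1 mod 4, sign kept]
  = (4/5)    [89 ≡ 4 mod 5]
  = (1/5)    [5 ≡ 5 mod 8 ⇒ (2/5)^2 = +1]
  = 1    [(1/5) = 1]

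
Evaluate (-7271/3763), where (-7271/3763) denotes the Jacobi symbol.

Pull out -1: (-7271/3763) = (-1/3763)·(7271/3763). Since 3763 ≡ 3 (mod 4), (-1/3763) = -1. Now have -(7271/3763).
Reduce the numerator: 7271 ≡ 3508 (mod 3763), so (7271/3763) = (3508/3763).
Factor out 2: 3508 = 2^2·877. Since 3763 ≡ 3 (mod 8), (2/3763) = -1, and (2/3763)^2 = +1. Now have -(877/3763).
877 ≡ 1 (mod 4), so quadratic reciprocity gives (877/3763) = (3763/877). Reduce: 3763 ≡ 255 (mod 877). Now have -(255/877).
877 ≡ 1 (mod 4), so quadratic reciprocity gives (255/877) = (877/255). Reduce: 877 ≡ 112 (mod 255). Now have -(112/255).
Factor out 2: 112 = 2^4·7. Since 255 ≡ 7 (mod 8), (2/255) = +1, and (2/255)^4 = +1. Now have -(7/255).
Both 7 ≡ 3 and 255 ≡ 3 (mod 4), so reciprocity gives (7/255) = -(255/7). Reduce: 255 ≡ 3 (mod 7). Now have (3/7).
Both 3 ≡ 3 and 7 ≡ 3 (mod 4), so reciprocity gives (3/7) = -(7/3). Reduce: 7 ≡ 1 (mod 3). Now have -(1/3).
(1/3) = 1. Collecting the sign factors: -1.

-1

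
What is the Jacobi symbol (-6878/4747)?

(-6878/4747)
  = (2616/4747)    [-6878 ≡ 2616 mod 4747]
  = -(327/4747)    [4747 ≡ 3 mod 8 ⇒ (2/4747)^3 = -1]
  = (4747/327)    [QR: both ≡ 3 mod 4, sign flips]
  = (169/327)    [4747 ≡ 169 mod 327]
  = (327/169)    [QR: 169 ≡ 1 mod 4, sign kept]
  = (158/169)    [327 ≡ 158 mod 169]
  = (79/169)    [169 ≡ 1 mod 8 ⇒ (2/169) = +1]
  = (169/79)    [QR: 169 ≡ 1 mod 4, sign kept]
  = (11/79)    [169 ≡ 11 mod 79]
  = -(79/11)    [QR: both ≡ 3 mod 4, sign flips]
  = -(2/11)    [79 ≡ 2 mod 11]
  = (1/11)    [11 ≡ 3 mod 8 ⇒ (2/11) = -1]
  = 1    [(1/11) = 1]

1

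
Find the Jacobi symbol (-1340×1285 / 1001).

1

By multiplicativity, (-1340·1285 / 1001) = (-1340 / 1001)·(1285 / 1001).
First factor (-1340 / 1001):
Reduce the numerator: -1340 ≡ 662 (mod 1001), so (-1340 / 1001) = (662 / 1001).
Factor out 2: 662 = 2·331. Since 1001 ≡ 1 (mod 8), (2 / 1001) = +1. Now have (331 / 1001).
1001 ≡ 1 (mod 4), so quadratic reciprocity gives (331 / 1001) = (1001 / 331). Reduce: 1001 ≡ 8 (mod 331). Now have (8 / 331).
Factor out 2: 8 = 2^3. Since 331 ≡ 3 (mod 8), (2 / 331) = -1, and (2 / 331)^3 = -1. Now have -(1 / 331).
(1 / 331) = 1. Collecting the sign factors: -1.
Second factor (1285 / 1001):
Reduce the numerator: 1285 ≡ 284 (mod 1001), so (1285 / 1001) = (284 / 1001).
Factor out 2: 284 = 2^2·71. Since 1001 ≡ 1 (mod 8), (2 / 1001) = +1, and (2 / 1001)^2 = +1. Now have (71 / 1001).
1001 ≡ 1 (mod 4), so quadratic reciprocity gives (71 / 1001) = (1001 / 71). Reduce: 1001 ≡ 7 (mod 71). Now have (7 / 71).
Both 7 ≡ 3 and 71 ≡ 3 (mod 4), so reciprocity gives (7 / 71) = -(71 / 7). Reduce: 71 ≡ 1 (mod 7). Now have -(1 / 7).
(1 / 7) = 1. Collecting the sign factors: -1.
Product: (-1)·(-1) = 1.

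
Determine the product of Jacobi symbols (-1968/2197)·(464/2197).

By multiplicativity, (-1968·464/2197) = (-1968/2197)·(464/2197).
First factor (-1968/2197):
Reduce the numerator: -1968 ≡ 229 (mod 2197), so (-1968/2197) = (229/2197).
229 ≡ 1 (mod 4), so quadratic reciprocity gives (229/2197) = (2197/229). Reduce: 2197 ≡ 136 (mod 229). Now have (136/229).
Factor out 2: 136 = 2^3·17. Since 229 ≡ 5 (mod 8), (2/229) = -1, and (2/229)^3 = -1. Now have -(17/229).
17 ≡ 1 (mod 4), so quadratic reciprocity gives (17/229) = (229/17). Reduce: 229 ≡ 8 (mod 17). Now have -(8/17).
Factor out 2: 8 = 2^3. Since 17 ≡ 1 (mod 8), (2/17) = +1, and (2/17)^3 = +1. Now have -(1/17).
(1/17) = 1. Collecting the sign factors: -1.
Second factor (464/2197):
Factor out 2: 464 = 2^4·29. Since 2197 ≡ 5 (mod 8), (2/2197) = -1, and (2/2197)^4 = +1. Now have (29/2197).
29 ≡ 1 (mod 4), so quadratic reciprocity gives (29/2197) = (2197/29). Reduce: 2197 ≡ 22 (mod 29). Now have (22/29).
Factor out 2: 22 = 2·11. Since 29 ≡ 5 (mod 8), (2/29) = -1. Now have -(11/29).
29 ≡ 1 (mod 4), so quadratic reciprocity gives (11/29) = (29/11). Reduce: 29 ≡ 7 (mod 11). Now have -(7/11).
Both 7 ≡ 3 and 11 ≡ 3 (mod 4), so reciprocity gives (7/11) = -(11/7). Reduce: 11 ≡ 4 (mod 7). Now have (4/7).
Factor out 2: 4 = 2^2. Since 7 ≡ 7 (mod 8), (2/7) = +1, and (2/7)^2 = +1. Now have (1/7).
(1/7) = 1. Collecting the sign factors: 1.
Product: (-1)·(1) = -1.

-1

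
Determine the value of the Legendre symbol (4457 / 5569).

1

(4457 / 5569)
  = (5569 / 4457)    [QR: 4457 ≡ 1 mod 4, sign kept]
  = (1112 / 4457)    [5569 ≡ 1112 mod 4457]
  = (139 / 4457)    [4457 ≡ 1 mod 8 ⇒ (2 / 4457)^3 = +1]
  = (4457 / 139)    [QR: 4457 ≡ 1 mod 4, sign kept]
  = (9 / 139)    [4457 ≡ 9 mod 139]
  = (139 / 9)    [QR: 9 ≡ 1 mod 4, sign kept]
  = (4 / 9)    [139 ≡ 4 mod 9]
  = (1 / 9)    [9 ≡ 1 mod 8 ⇒ (2 / 9)^2 = +1]
  = 1    [(1 / 9) = 1]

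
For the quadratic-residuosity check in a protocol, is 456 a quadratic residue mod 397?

Reduce the numerator: 456 ≡ 59 (mod 397), so (456|397) = (59|397).
397 ≡ 1 (mod 4), so quadratic reciprocity gives (59|397) = (397|59). Reduce: 397 ≡ 43 (mod 59). Now have (43|59).
Both 43 ≡ 3 and 59 ≡ 3 (mod 4), so reciprocity gives (43|59) = -(59|43). Reduce: 59 ≡ 16 (mod 43). Now have -(16|43).
Factor out 2: 16 = 2^4. Since 43 ≡ 3 (mod 8), (2|43) = -1, and (2|43)^4 = +1. Now have -(1|43).
(1|43) = 1. Collecting the sign factors: -1.
The Legendre symbol is -1, so x^2 ≡ 456 (mod 397) has no solution.

no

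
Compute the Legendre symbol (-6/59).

(-6/59)
  = (53/59)    [-6 ≡ 53 mod 59]
  = (59/53)    [QR: 53 ≡ 1 mod 4, sign kept]
  = (6/53)    [59 ≡ 6 mod 53]
  = -(3/53)    [53 ≡ 5 mod 8 ⇒ (2/53) = -1]
  = -(53/3)    [QR: 53 ≡ 1 mod 4, sign kept]
  = -(2/3)    [53 ≡ 2 mod 3]
  = (1/3)    [3 ≡ 3 mod 8 ⇒ (2/3) = -1]
  = 1    [(1/3) = 1]

1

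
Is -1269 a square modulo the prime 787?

(-1269/787)
  = (305/787)    [-1269 ≡ 305 mod 787]
  = (787/305)    [QR: 305 ≡ 1 mod 4, sign kept]
  = (177/305)    [787 ≡ 177 mod 305]
  = (305/177)    [QR: 177 ≡ 1 mod 4, sign kept]
  = (128/177)    [305 ≡ 128 mod 177]
  = (1/177)    [177 ≡ 1 mod 8 ⇒ (2/177)^7 = +1]
  = 1    [(1/177) = 1]
The Legendre symbol is 1, so x^2 ≡ -1269 (mod 787) has solution.

yes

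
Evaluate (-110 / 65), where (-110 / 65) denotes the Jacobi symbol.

0

Pull out -1: (-110 / 65) = (-1 / 65)·(110 / 65). Since 65 ≡ 1 (mod 4), (-1 / 65) = +1. Now have (110 / 65).
Reduce the numerator: 110 ≡ 45 (mod 65), so (110 / 65) = (45 / 65).
45 ≡ 1 (mod 4), so quadratic reciprocity gives (45 / 65) = (65 / 45). Reduce: 65 ≡ 20 (mod 45). Now have (20 / 45).
Factor out 2: 20 = 2^2·5. Since 45 ≡ 5 (mod 8), (2 / 45) = -1, and (2 / 45)^2 = +1. Now have (5 / 45).
5 ≡ 1 (mod 4), so quadratic reciprocity gives (5 / 45) = (45 / 5). Reduce: 45 ≡ 0 (mod 5). Now have (0 / 5).
The numerator is now 0 with denominator 5 > 1: the symbol is 0.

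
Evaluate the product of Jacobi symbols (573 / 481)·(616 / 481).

By multiplicativity, (573·616 / 481) = (573 / 481)·(616 / 481).
First factor (573 / 481):
Reduce the numerator: 573 ≡ 92 (mod 481), so (573 / 481) = (92 / 481).
Factor out 2: 92 = 2^2·23. Since 481 ≡ 1 (mod 8), (2 / 481) = +1, and (2 / 481)^2 = +1. Now have (23 / 481).
481 ≡ 1 (mod 4), so quadratic reciprocity gives (23 / 481) = (481 / 23). Reduce: 481 ≡ 21 (mod 23). Now have (21 / 23).
21 ≡ 1 (mod 4), so quadratic reciprocity gives (21 / 23) = (23 / 21). Reduce: 23 ≡ 2 (mod 21). Now have (2 / 21).
Factor out 2: 2 = 2. Since 21 ≡ 5 (mod 8), (2 / 21) = -1. Now have -(1 / 21).
(1 / 21) = 1. Collecting the sign factors: -1.
Second factor (616 / 481):
Reduce the numerator: 616 ≡ 135 (mod 481), so (616 / 481) = (135 / 481).
481 ≡ 1 (mod 4), so quadratic reciprocity gives (135 / 481) = (481 / 135). Reduce: 481 ≡ 76 (mod 135). Now have (76 / 135).
Factor out 2: 76 = 2^2·19. Since 135 ≡ 7 (mod 8), (2 / 135) = +1, and (2 / 135)^2 = +1. Now have (19 / 135).
Both 19 ≡ 3 and 135 ≡ 3 (mod 4), so reciprocity gives (19 / 135) = -(135 / 19). Reduce: 135 ≡ 2 (mod 19). Now have -(2 / 19).
Factor out 2: 2 = 2. Since 19 ≡ 3 (mod 8), (2 / 19) = -1. Now have (1 / 19).
(1 / 19) = 1. Collecting the sign factors: 1.
Product: (-1)·(1) = -1.

-1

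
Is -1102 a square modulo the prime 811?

Reduce the numerator: -1102 ≡ 520 (mod 811), so (-1102/811) = (520/811).
Factor out 2: 520 = 2^3·65. Since 811 ≡ 3 (mod 8), (2/811) = -1, and (2/811)^3 = -1. Now have -(65/811).
65 ≡ 1 (mod 4), so quadratic reciprocity gives (65/811) = (811/65). Reduce: 811 ≡ 31 (mod 65). Now have -(31/65).
65 ≡ 1 (mod 4), so quadratic reciprocity gives (31/65) = (65/31). Reduce: 65 ≡ 3 (mod 31). Now have -(3/31).
Both 3 ≡ 3 and 31 ≡ 3 (mod 4), so reciprocity gives (3/31) = -(31/3). Reduce: 31 ≡ 1 (mod 3). Now have (1/3).
(1/3) = 1. Collecting the sign factors: 1.
The Legendre symbol is 1, so x^2 ≡ -1102 (mod 811) has solution.

yes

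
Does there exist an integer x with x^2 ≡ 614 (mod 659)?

Factor out 2: 614 = 2·307. Since 659 ≡ 3 (mod 8), (2/659) = -1. Now have -(307/659).
Both 307 ≡ 3 and 659 ≡ 3 (mod 4), so reciprocity gives (307/659) = -(659/307). Reduce: 659 ≡ 45 (mod 307). Now have (45/307).
45 ≡ 1 (mod 4), so quadratic reciprocity gives (45/307) = (307/45). Reduce: 307 ≡ 37 (mod 45). Now have (37/45).
37 ≡ 1 (mod 4), so quadratic reciprocity gives (37/45) = (45/37). Reduce: 45 ≡ 8 (mod 37). Now have (8/37).
Factor out 2: 8 = 2^3. Since 37 ≡ 5 (mod 8), (2/37) = -1, and (2/37)^3 = -1. Now have -(1/37).
(1/37) = 1. Collecting the sign factors: -1.
The Legendre symbol is -1, so x^2 ≡ 614 (mod 659) has no solution.

no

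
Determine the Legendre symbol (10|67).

(10|67)
  = -(5|67)    [67 ≡ 3 mod 8 ⇒ (2|67) = -1]
  = -(67|5)    [QR: 5 ≡ 1 mod 4, sign kept]
  = -(2|5)    [67 ≡ 2 mod 5]
  = (1|5)    [5 ≡ 5 mod 8 ⇒ (2|5) = -1]
  = 1    [(1|5) = 1]

1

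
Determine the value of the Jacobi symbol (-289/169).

Reduce the numerator: -289 ≡ 49 (mod 169), so (-289/169) = (49/169).
49 ≡ 1 (mod 4), so quadratic reciprocity gives (49/169) = (169/49). Reduce: 169 ≡ 22 (mod 49). Now have (22/49).
Factor out 2: 22 = 2·11. Since 49 ≡ 1 (mod 8), (2/49) = +1. Now have (11/49).
49 ≡ 1 (mod 4), so quadratic reciprocity gives (11/49) = (49/11). Reduce: 49 ≡ 5 (mod 11). Now have (5/11).
5 ≡ 1 (mod 4), so quadratic reciprocity gives (5/11) = (11/5). Reduce: 11 ≡ 1 (mod 5). Now have (1/5).
(1/5) = 1. Collecting the sign factors: 1.

1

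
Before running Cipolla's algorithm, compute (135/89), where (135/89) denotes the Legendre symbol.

Reduce the numerator: 135 ≡ 46 (mod 89), so (135/89) = (46/89).
Factor out 2: 46 = 2·23. Since 89 ≡ 1 (mod 8), (2/89) = +1. Now have (23/89).
89 ≡ 1 (mod 4), so quadratic reciprocity gives (23/89) = (89/23). Reduce: 89 ≡ 20 (mod 23). Now have (20/23).
Factor out 2: 20 = 2^2·5. Since 23 ≡ 7 (mod 8), (2/23) = +1, and (2/23)^2 = +1. Now have (5/23).
5 ≡ 1 (mod 4), so quadratic reciprocity gives (5/23) = (23/5). Reduce: 23 ≡ 3 (mod 5). Now have (3/5).
5 ≡ 1 (mod 4), so quadratic reciprocity gives (3/5) = (5/3). Reduce: 5 ≡ 2 (mod 3). Now have (2/3).
Factor out 2: 2 = 2. Since 3 ≡ 3 (mod 8), (2/3) = -1. Now have -(1/3).
(1/3) = 1. Collecting the sign factors: -1.

-1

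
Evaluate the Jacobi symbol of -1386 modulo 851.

(-1386|851)
  = -(1386|851)    [851 ≡ 3 mod 4 ⇒ (-1|851) = -1]
  = -(535|851)    [1386 ≡ 535 mod 851]
  = (851|535)    [QR: both ≡ 3 mod 4, sign flips]
  = (316|535)    [851 ≡ 316 mod 535]
  = (79|535)    [535 ≡ 7 mod 8 ⇒ (2|535)^2 = +1]
  = -(535|79)    [QR: both ≡ 3 mod 4, sign flips]
  = -(61|79)    [535 ≡ 61 mod 79]
  = -(79|61)    [QR: 61 ≡ 1 mod 4, sign kept]
  = -(18|61)    [79 ≡ 18 mod 61]
  = (9|61)    [61 ≡ 5 mod 8 ⇒ (2|61) = -1]
  = (61|9)    [QR: 9 ≡ 1 mod 4, sign kept]
  = (7|9)    [61 ≡ 7 mod 9]
  = (9|7)    [QR: 9 ≡ 1 mod 4, sign kept]
  = (2|7)    [9 ≡ 2 mod 7]
  = (1|7)    [7 ≡ 7 mod 8 ⇒ (2|7) = +1]
  = 1    [(1|7) = 1]

1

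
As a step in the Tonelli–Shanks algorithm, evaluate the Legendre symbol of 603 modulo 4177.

1

(603 / 4177)
  = (4177 / 603)    [QR: 4177 ≡ 1 mod 4, sign kept]
  = (559 / 603)    [4177 ≡ 559 mod 603]
  = -(603 / 559)    [QR: both ≡ 3 mod 4, sign flips]
  = -(44 / 559)    [603 ≡ 44 mod 559]
  = -(11 / 559)    [559 ≡ 7 mod 8 ⇒ (2 / 559)^2 = +1]
  = (559 / 11)    [QR: both ≡ 3 mod 4, sign flips]
  = (9 / 11)    [559 ≡ 9 mod 11]
  = (11 / 9)    [QR: 9 ≡ 1 mod 4, sign kept]
  = (2 / 9)    [11 ≡ 2 mod 9]
  = (1 / 9)    [9 ≡ 1 mod 8 ⇒ (2 / 9) = +1]
  = 1    [(1 / 9) = 1]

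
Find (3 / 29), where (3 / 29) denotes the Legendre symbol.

29 ≡ 1 (mod 4), so quadratic reciprocity gives (3 / 29) = (29 / 3). Reduce: 29 ≡ 2 (mod 3). Now have (2 / 3).
Factor out 2: 2 = 2. Since 3 ≡ 3 (mod 8), (2 / 3) = -1. Now have -(1 / 3).
(1 / 3) = 1. Collecting the sign factors: -1.

-1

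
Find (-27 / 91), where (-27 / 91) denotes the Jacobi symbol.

(-27 / 91)
  = (64 / 91)    [-27 ≡ 64 mod 91]
  = (1 / 91)    [91 ≡ 3 mod 8 ⇒ (2 / 91)^6 = +1]
  = 1    [(1 / 91) = 1]

1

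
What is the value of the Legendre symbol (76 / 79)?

1

Factor out 2: 76 = 2^2·19. Since 79 ≡ 7 (mod 8), (2 / 79) = +1, and (2 / 79)^2 = +1. Now have (19 / 79).
Both 19 ≡ 3 and 79 ≡ 3 (mod 4), so reciprocity gives (19 / 79) = -(79 / 19). Reduce: 79 ≡ 3 (mod 19). Now have -(3 / 19).
Both 3 ≡ 3 and 19 ≡ 3 (mod 4), so reciprocity gives (3 / 19) = -(19 / 3). Reduce: 19 ≡ 1 (mod 3). Now have (1 / 3).
(1 / 3) = 1. Collecting the sign factors: 1.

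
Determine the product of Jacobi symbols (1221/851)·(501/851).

By multiplicativity, (1221·501/851) = (1221/851)·(501/851).
First factor (1221/851):
Reduce the numerator: 1221 ≡ 370 (mod 851), so (1221/851) = (370/851).
Factor out 2: 370 = 2·185. Since 851 ≡ 3 (mod 8), (2/851) = -1. Now have -(185/851).
185 ≡ 1 (mod 4), so quadratic reciprocity gives (185/851) = (851/185). Reduce: 851 ≡ 111 (mod 185). Now have -(111/185).
185 ≡ 1 (mod 4), so quadratic reciprocity gives (111/185) = (185/111). Reduce: 185 ≡ 74 (mod 111). Now have -(74/111).
Factor out 2: 74 = 2·37. Since 111 ≡ 7 (mod 8), (2/111) = +1. Now have -(37/111).
37 ≡ 1 (mod 4), so quadratic reciprocity gives (37/111) = (111/37). Reduce: 111 ≡ 0 (mod 37). Now have -(0/37).
The numerator is now 0 with denominator 37 > 1: the symbol is 0.
Second factor (501/851):
501 ≡ 1 (mod 4), so quadratic reciprocity gives (501/851) = (851/501). Reduce: 851 ≡ 350 (mod 501). Now have (350/501).
Factor out 2: 350 = 2·175. Since 501 ≡ 5 (mod 8), (2/501) = -1. Now have -(175/501).
501 ≡ 1 (mod 4), so quadratic reciprocity gives (175/501) = (501/175). Reduce: 501 ≡ 151 (mod 175). Now have -(151/175).
Both 151 ≡ 3 and 175 ≡ 3 (mod 4), so reciprocity gives (151/175) = -(175/151). Reduce: 175 ≡ 24 (mod 151). Now have (24/151).
Factor out 2: 24 = 2^3·3. Since 151 ≡ 7 (mod 8), (2/151) = +1, and (2/151)^3 = +1. Now have (3/151).
Both 3 ≡ 3 and 151 ≡ 3 (mod 4), so reciprocity gives (3/151) = -(151/3). Reduce: 151 ≡ 1 (mod 3). Now have -(1/3).
(1/3) = 1. Collecting the sign factors: -1.
Product: (0)·(-1) = 0.

0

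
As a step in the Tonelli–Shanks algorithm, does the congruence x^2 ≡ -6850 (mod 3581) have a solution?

Reduce the numerator: -6850 ≡ 312 (mod 3581), so (-6850|3581) = (312|3581).
Factor out 2: 312 = 2^3·39. Since 3581 ≡ 5 (mod 8), (2|3581) = -1, and (2|3581)^3 = -1. Now have -(39|3581).
3581 ≡ 1 (mod 4), so quadratic reciprocity gives (39|3581) = (3581|39). Reduce: 3581 ≡ 32 (mod 39). Now have -(32|39).
Factor out 2: 32 = 2^5. Since 39 ≡ 7 (mod 8), (2|39) = +1, and (2|39)^5 = +1. Now have -(1|39).
(1|39) = 1. Collecting the sign factors: -1.
(-6850|3581) = -1, and 3581 is prime, so -6850 is not a quadratic residue mod 3581.

no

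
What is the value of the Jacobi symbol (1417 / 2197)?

1417 ≡ 1 (mod 4), so quadratic reciprocity gives (1417 / 2197) = (2197 / 1417). Reduce: 2197 ≡ 780 (mod 1417). Now have (780 / 1417).
Factor out 2: 780 = 2^2·195. Since 1417 ≡ 1 (mod 8), (2 / 1417) = +1, and (2 / 1417)^2 = +1. Now have (195 / 1417).
1417 ≡ 1 (mod 4), so quadratic reciprocity gives (195 / 1417) = (1417 / 195). Reduce: 1417 ≡ 52 (mod 195). Now have (52 / 195).
Factor out 2: 52 = 2^2·13. Since 195 ≡ 3 (mod 8), (2 / 195) = -1, and (2 / 195)^2 = +1. Now have (13 / 195).
13 ≡ 1 (mod 4), so quadratic reciprocity gives (13 / 195) = (195 / 13). Reduce: 195 ≡ 0 (mod 13). Now have (0 / 13).
The numerator is now 0 with denominator 13 > 1: the symbol is 0.

0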